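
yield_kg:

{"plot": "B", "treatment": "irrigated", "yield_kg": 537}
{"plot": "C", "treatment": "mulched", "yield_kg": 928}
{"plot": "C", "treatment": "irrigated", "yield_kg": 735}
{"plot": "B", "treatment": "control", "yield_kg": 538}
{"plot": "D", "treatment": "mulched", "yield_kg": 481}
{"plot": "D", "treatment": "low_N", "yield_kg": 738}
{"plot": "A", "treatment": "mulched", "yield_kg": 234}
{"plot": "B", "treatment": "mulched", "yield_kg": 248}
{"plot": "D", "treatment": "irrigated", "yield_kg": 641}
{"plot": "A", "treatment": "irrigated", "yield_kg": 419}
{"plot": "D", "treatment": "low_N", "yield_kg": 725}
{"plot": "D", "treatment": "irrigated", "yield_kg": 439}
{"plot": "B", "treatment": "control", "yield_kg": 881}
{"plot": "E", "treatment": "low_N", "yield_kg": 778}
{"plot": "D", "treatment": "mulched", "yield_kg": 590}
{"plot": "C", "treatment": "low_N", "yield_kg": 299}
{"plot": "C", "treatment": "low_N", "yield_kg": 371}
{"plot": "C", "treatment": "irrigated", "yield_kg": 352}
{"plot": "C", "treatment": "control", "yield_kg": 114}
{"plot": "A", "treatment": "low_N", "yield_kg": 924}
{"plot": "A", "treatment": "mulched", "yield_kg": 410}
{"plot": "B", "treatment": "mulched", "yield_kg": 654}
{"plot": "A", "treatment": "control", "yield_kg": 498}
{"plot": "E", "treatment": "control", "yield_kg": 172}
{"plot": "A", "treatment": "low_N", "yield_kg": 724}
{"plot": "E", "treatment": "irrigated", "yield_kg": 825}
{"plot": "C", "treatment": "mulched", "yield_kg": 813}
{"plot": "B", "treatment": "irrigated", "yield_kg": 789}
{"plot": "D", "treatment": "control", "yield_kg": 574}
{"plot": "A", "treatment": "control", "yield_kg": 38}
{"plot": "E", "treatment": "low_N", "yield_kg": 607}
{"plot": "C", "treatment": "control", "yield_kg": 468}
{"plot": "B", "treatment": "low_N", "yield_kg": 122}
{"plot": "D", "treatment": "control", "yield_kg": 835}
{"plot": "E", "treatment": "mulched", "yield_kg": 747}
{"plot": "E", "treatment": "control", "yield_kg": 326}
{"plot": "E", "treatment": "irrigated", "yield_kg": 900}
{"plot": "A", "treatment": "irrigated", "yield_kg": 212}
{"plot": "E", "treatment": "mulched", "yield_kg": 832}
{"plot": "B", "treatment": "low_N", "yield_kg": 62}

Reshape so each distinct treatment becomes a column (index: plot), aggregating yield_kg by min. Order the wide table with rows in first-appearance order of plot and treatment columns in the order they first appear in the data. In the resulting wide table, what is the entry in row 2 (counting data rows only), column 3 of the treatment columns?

With rows in first-appearance order of plot, row 2 is plot=C. treatment columns in first-appearance order: irrigated, mulched, control, low_N; column 3 is control.
Long rows with plot=C, treatment=control: min(114, 468) = 114.

114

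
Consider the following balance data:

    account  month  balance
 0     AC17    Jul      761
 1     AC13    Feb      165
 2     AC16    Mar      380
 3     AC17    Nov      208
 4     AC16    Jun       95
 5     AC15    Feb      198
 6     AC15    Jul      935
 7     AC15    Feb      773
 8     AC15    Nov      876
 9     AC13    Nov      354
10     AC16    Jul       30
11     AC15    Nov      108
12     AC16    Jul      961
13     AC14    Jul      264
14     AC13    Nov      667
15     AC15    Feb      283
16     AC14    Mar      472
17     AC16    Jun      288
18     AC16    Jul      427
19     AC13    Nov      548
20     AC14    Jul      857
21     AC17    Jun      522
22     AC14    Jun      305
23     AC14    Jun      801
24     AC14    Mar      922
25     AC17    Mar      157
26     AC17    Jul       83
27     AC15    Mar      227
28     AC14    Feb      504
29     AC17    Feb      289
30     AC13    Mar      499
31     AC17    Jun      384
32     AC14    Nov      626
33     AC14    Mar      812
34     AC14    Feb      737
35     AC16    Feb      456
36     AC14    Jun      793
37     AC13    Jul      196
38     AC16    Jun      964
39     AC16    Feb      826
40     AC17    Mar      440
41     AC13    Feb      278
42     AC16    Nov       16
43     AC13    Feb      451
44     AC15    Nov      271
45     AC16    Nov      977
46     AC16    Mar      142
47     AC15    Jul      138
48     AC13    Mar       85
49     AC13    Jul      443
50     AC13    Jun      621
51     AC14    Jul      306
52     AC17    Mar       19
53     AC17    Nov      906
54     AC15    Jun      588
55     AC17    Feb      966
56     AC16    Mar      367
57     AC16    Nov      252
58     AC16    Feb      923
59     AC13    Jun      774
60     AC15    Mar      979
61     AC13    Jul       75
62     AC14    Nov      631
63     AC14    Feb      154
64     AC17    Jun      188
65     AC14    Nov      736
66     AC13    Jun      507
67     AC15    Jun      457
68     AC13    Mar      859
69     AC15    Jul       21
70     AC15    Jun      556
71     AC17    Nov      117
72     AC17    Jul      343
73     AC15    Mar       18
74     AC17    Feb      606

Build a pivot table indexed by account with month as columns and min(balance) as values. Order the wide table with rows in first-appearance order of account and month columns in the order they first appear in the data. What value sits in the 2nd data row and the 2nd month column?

With rows in first-appearance order of account, row 2 is account=AC13. month columns in first-appearance order: Jul, Feb, Mar, Nov, Jun; column 2 is Feb.
Long rows with account=AC13, month=Feb: min(165, 278, 451) = 165.

165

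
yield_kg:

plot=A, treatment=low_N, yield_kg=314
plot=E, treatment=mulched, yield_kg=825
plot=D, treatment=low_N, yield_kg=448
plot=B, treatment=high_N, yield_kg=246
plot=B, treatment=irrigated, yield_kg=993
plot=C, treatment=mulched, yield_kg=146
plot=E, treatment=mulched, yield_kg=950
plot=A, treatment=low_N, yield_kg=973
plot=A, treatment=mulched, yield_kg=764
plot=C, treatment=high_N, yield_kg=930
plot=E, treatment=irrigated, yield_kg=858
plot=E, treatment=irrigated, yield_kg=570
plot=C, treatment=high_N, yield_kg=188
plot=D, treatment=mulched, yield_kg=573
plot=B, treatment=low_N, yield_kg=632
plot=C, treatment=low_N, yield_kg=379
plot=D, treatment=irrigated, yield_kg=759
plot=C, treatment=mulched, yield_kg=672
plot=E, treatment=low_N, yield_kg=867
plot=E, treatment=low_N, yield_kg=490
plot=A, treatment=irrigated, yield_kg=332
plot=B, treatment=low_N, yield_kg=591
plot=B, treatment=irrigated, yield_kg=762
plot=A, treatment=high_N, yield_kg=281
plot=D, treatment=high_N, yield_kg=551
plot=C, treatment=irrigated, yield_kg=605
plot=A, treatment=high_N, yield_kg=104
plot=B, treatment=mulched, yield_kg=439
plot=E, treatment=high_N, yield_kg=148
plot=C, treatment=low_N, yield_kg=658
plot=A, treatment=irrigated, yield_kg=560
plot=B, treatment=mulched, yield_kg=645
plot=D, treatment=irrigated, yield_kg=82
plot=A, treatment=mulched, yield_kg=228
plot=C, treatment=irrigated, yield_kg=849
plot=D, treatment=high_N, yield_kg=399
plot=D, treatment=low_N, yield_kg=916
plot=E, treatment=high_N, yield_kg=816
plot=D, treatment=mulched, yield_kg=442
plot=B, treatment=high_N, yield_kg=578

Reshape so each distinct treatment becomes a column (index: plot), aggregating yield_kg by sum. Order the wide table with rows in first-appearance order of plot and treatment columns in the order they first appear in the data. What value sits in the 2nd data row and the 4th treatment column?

With rows in first-appearance order of plot, row 2 is plot=E. treatment columns in first-appearance order: low_N, mulched, high_N, irrigated; column 4 is irrigated.
Long rows with plot=E, treatment=irrigated: 858 + 570 = 1428.

1428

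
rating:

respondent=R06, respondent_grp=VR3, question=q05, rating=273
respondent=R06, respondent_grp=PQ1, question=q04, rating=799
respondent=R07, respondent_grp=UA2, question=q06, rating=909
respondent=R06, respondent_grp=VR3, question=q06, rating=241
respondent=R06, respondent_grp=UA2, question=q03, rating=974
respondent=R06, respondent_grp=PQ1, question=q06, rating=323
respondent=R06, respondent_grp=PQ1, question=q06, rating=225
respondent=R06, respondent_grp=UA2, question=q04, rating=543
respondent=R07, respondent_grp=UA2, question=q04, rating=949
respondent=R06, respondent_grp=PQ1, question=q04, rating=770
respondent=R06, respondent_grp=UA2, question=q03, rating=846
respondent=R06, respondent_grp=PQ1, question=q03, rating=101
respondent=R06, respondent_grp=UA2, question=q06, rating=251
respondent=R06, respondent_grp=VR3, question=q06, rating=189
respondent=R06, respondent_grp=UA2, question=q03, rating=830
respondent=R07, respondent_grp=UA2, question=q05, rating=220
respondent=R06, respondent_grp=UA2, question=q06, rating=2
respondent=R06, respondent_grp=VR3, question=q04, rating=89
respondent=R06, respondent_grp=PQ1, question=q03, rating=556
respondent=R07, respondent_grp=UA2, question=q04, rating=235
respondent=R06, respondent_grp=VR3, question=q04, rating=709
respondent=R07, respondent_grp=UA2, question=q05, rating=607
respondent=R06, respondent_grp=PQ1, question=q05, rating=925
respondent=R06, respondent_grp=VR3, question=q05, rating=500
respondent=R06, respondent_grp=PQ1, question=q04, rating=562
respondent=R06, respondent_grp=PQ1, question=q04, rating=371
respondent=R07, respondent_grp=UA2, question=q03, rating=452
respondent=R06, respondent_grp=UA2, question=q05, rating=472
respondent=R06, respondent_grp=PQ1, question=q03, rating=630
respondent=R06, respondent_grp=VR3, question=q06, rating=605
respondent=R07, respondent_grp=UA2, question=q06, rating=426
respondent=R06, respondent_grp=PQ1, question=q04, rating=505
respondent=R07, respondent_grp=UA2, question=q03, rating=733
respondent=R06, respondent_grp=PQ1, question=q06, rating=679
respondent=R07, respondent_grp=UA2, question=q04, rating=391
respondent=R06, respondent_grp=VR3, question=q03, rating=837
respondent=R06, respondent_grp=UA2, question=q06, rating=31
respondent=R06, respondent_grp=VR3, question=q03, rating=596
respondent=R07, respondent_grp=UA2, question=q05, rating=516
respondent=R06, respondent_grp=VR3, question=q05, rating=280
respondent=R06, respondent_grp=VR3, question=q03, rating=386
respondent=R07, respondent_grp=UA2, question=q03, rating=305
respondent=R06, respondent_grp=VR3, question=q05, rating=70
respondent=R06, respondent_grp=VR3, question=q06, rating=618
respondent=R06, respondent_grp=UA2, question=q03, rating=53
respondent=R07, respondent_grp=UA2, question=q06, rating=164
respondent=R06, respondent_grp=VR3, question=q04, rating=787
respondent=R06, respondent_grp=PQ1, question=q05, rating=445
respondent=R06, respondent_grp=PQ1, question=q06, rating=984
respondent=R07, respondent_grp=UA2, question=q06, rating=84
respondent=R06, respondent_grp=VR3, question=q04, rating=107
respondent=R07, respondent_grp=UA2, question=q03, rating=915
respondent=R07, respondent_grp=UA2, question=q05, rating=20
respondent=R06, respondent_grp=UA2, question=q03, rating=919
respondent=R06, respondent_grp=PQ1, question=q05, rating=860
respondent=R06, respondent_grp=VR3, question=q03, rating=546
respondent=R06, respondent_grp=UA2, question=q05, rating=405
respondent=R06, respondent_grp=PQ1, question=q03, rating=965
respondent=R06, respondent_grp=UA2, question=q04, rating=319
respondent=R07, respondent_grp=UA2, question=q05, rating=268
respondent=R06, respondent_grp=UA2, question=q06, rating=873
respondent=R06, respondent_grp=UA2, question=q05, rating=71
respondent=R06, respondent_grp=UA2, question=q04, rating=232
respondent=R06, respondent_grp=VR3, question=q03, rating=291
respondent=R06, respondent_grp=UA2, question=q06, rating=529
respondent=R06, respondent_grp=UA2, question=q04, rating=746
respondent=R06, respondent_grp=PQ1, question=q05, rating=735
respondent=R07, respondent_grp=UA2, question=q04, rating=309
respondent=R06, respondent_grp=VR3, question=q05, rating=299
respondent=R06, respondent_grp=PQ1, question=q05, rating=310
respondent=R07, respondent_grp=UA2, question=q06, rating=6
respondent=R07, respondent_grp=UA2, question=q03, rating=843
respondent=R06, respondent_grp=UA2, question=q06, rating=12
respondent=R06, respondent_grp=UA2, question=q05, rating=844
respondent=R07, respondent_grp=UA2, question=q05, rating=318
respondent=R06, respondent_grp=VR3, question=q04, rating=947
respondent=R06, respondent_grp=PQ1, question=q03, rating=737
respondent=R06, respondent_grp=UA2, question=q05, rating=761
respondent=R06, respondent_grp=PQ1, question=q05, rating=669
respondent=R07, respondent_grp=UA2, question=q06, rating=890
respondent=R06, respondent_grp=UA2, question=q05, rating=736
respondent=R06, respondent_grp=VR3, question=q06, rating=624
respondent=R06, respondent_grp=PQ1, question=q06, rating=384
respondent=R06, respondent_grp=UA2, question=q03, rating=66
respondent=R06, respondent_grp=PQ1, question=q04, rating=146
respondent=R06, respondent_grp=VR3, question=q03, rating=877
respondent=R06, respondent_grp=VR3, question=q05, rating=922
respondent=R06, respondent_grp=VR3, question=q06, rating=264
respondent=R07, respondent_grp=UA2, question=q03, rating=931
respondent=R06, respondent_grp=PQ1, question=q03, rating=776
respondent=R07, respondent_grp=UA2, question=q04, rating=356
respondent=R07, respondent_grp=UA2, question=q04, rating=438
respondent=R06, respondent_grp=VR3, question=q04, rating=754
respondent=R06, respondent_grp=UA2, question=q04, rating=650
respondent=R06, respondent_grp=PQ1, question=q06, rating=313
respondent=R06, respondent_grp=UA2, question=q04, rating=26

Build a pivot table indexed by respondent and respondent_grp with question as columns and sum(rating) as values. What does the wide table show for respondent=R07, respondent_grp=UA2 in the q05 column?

Rows with respondent=R07, respondent_grp=UA2 and question=q05: rating values are 220, 607, 516, 20, 268, 318.
220 + 607 + 516 + 20 + 268 + 318 = 1949.

1949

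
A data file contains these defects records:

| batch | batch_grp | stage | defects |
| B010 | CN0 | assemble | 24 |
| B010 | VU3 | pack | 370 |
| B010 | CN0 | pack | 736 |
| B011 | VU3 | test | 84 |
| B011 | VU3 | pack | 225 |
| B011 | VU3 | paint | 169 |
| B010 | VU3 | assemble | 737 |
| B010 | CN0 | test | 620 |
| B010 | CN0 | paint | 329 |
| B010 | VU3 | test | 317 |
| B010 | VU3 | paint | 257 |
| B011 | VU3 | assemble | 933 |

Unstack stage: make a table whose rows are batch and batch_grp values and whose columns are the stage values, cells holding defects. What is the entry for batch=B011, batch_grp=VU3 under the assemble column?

Wide layout: rows indexed by batch and batch_grp, columns are the 4 distinct stage values (assemble, pack, test, paint).
Cell (batch=B011, batch_grp=VU3, stage=assemble) draws from the long row where batch=B011, batch_grp=VU3 and stage=assemble, which has defects=933.

933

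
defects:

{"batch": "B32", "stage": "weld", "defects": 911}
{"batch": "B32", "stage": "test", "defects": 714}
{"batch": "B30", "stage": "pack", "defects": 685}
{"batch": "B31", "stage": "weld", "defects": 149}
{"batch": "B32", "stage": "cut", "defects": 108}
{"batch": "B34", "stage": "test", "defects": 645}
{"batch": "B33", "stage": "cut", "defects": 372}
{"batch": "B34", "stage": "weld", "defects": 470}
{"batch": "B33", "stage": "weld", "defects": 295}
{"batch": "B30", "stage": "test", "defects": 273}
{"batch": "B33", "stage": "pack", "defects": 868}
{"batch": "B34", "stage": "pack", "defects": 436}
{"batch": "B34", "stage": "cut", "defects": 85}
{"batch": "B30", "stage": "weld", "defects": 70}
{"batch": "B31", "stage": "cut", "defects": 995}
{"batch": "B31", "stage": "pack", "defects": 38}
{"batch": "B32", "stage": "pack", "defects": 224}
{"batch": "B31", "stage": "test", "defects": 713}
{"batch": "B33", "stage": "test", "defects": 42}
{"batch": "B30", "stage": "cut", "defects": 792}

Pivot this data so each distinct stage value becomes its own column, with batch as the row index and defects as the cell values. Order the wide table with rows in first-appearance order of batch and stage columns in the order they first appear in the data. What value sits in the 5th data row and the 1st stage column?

With rows in first-appearance order of batch, row 5 is batch=B33. stage columns in first-appearance order: weld, test, pack, cut; column 1 is weld.
Long rows with batch=B33, stage=weld: defects = 295.

295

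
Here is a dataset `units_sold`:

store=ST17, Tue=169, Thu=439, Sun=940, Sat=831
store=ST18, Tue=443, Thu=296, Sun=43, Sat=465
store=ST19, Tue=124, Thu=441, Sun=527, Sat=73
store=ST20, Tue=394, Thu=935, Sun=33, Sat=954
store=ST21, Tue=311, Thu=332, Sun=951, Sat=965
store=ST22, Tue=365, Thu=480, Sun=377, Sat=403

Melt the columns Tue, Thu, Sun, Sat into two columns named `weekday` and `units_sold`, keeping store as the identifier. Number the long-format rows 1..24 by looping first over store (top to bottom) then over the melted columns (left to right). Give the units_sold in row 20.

965

24 rows total (6 × 4). Row 20: index ⌊(20-1)/4⌋ = 4 into store → ST21; (20-1) mod 4 = 3 into the melted columns → Sat.
So row 20 is (ST21, Sat, 965); units_sold = 965.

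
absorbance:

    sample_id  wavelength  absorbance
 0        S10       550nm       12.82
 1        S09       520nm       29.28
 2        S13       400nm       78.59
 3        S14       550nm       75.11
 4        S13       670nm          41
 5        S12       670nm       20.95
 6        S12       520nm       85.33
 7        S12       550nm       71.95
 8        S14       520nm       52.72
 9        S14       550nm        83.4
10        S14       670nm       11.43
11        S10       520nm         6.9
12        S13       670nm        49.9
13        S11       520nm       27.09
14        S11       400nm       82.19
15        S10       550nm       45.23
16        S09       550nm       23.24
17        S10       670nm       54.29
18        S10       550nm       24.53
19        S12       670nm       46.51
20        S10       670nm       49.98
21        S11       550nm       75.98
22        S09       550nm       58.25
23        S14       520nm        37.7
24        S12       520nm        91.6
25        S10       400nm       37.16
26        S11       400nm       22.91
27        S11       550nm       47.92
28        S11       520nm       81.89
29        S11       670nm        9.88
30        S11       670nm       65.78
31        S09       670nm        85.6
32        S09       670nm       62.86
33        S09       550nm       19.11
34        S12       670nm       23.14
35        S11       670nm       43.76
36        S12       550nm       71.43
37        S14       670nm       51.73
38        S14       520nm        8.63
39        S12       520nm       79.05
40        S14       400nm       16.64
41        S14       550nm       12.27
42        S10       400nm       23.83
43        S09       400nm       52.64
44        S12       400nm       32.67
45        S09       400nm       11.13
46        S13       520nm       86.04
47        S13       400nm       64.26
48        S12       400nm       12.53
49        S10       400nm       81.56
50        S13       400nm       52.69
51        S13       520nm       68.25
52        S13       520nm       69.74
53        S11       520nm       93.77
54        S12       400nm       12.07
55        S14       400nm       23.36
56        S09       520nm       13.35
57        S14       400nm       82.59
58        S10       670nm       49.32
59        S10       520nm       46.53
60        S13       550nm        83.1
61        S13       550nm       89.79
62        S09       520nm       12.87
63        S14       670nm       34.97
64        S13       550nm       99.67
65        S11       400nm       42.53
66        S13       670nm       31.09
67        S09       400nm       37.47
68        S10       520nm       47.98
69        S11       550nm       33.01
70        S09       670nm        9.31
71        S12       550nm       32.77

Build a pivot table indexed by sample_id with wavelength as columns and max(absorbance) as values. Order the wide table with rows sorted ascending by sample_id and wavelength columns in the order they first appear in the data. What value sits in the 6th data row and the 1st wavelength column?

With rows sorted ascending by sample_id, row 6 is sample_id=S14. wavelength columns in first-appearance order: 550nm, 520nm, 400nm, 670nm; column 1 is 550nm.
Long rows with sample_id=S14, wavelength=550nm: max(75.11, 83.4, 12.27) = 83.4.

83.4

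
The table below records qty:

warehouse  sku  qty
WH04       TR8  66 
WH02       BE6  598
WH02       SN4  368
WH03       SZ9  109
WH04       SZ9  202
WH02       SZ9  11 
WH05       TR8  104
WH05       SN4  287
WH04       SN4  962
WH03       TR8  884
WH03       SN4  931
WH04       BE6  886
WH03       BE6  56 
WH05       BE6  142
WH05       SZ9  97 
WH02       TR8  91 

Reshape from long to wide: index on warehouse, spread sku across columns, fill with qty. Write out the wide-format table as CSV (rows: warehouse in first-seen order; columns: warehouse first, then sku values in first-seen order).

Columns: warehouse plus the 4 distinct sku values (TR8, BE6, SN4, SZ9).
For example, row WH04 column TR8 takes qty=66 from the long row (WH04, TR8).

warehouse,TR8,BE6,SN4,SZ9
WH04,66,886,962,202
WH02,91,598,368,11
WH03,884,56,931,109
WH05,104,142,287,97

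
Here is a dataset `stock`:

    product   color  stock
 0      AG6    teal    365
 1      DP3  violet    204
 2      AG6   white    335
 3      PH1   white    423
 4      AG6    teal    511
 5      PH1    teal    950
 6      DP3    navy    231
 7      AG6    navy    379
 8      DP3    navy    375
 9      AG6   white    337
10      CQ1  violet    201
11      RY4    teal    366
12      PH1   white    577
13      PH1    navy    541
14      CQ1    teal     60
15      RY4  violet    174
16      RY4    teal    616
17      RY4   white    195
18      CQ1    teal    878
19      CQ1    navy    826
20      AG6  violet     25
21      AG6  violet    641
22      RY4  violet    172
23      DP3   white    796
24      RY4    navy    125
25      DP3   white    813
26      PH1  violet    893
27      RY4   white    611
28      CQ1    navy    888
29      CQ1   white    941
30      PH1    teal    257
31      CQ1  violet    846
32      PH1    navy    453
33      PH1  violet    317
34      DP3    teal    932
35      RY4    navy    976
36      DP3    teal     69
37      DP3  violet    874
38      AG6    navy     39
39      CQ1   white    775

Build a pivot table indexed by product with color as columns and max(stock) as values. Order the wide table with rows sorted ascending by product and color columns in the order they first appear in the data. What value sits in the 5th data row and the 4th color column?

With rows sorted ascending by product, row 5 is product=RY4. color columns in first-appearance order: teal, violet, white, navy; column 4 is navy.
Long rows with product=RY4, color=navy: max(125, 976) = 976.

976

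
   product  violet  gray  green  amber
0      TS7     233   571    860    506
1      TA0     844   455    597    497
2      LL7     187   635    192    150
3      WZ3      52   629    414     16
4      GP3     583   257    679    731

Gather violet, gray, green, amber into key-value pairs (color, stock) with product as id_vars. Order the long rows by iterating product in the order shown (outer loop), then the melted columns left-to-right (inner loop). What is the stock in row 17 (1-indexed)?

583

20 rows total (5 × 4). Row 17: index ⌊(17-1)/4⌋ = 4 into product → GP3; (17-1) mod 4 = 0 into the melted columns → violet.
So row 17 is (GP3, violet, 583); stock = 583.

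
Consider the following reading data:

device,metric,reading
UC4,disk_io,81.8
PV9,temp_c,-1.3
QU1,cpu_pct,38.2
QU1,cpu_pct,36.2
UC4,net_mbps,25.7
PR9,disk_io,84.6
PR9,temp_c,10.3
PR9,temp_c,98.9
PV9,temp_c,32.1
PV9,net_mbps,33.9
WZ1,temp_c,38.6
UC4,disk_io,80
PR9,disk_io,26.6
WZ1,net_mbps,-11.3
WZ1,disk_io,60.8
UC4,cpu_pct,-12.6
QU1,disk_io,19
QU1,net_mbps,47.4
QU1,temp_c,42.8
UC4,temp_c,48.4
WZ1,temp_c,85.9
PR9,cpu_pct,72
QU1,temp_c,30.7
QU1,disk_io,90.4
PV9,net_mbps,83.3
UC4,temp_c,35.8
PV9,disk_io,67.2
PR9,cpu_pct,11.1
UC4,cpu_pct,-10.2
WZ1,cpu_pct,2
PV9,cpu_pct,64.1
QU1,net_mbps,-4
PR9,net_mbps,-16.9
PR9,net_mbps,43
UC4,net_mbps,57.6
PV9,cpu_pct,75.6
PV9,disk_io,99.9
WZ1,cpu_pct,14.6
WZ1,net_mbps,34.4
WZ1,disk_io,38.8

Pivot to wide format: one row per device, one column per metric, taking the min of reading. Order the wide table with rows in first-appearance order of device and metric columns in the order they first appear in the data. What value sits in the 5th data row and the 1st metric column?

With rows in first-appearance order of device, row 5 is device=WZ1. metric columns in first-appearance order: disk_io, temp_c, cpu_pct, net_mbps; column 1 is disk_io.
Long rows with device=WZ1, metric=disk_io: min(60.8, 38.8) = 38.8.

38.8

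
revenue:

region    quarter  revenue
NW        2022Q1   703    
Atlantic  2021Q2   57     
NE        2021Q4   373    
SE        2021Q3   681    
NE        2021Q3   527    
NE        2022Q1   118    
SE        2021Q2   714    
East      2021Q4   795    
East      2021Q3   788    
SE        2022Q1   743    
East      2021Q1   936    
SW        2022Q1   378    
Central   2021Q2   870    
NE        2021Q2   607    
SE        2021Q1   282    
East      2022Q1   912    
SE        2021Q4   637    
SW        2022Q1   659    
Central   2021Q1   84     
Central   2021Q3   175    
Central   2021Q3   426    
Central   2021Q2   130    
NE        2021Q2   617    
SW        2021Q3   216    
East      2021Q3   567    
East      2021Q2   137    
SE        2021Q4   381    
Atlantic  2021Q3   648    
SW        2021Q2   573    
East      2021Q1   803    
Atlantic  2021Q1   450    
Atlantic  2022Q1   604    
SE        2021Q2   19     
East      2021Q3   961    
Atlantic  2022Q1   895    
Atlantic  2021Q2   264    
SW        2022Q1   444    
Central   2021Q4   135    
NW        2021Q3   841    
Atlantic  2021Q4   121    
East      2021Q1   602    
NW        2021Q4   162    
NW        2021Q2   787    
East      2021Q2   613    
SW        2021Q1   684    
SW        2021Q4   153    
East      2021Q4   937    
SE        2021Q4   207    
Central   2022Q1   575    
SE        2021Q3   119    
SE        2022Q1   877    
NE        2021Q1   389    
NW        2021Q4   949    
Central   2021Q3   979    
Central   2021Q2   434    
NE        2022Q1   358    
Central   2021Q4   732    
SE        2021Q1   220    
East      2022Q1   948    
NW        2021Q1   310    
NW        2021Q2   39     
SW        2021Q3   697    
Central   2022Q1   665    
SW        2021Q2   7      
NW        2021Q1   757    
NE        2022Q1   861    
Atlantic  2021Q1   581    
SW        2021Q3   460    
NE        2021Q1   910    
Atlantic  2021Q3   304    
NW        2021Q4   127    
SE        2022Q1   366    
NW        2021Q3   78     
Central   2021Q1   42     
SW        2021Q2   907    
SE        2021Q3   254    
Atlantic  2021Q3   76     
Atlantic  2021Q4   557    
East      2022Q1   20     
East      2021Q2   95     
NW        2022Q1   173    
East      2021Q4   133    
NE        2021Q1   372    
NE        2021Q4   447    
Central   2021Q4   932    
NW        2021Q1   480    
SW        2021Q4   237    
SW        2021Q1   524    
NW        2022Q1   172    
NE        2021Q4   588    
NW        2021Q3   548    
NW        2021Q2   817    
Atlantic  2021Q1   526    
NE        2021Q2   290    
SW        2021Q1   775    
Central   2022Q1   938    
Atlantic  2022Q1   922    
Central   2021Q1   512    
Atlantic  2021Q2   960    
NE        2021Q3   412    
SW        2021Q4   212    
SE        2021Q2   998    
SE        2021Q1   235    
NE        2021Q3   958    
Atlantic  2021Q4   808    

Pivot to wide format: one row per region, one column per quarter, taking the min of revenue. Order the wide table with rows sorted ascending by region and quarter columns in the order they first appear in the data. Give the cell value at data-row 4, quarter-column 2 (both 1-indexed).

290

With rows sorted ascending by region, row 4 is region=NE. quarter columns in first-appearance order: 2022Q1, 2021Q2, 2021Q4, 2021Q3, 2021Q1; column 2 is 2021Q2.
Long rows with region=NE, quarter=2021Q2: min(607, 617, 290) = 290.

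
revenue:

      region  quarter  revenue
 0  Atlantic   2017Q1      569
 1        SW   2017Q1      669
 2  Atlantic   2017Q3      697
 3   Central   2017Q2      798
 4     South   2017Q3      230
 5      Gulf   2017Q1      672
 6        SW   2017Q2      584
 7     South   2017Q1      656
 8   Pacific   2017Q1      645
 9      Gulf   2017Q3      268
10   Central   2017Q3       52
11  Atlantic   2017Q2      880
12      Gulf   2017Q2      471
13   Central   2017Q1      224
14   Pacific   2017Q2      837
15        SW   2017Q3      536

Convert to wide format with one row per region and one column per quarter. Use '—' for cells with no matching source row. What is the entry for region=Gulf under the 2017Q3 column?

The long row with region=Gulf, quarter=2017Q3 has revenue=268.

268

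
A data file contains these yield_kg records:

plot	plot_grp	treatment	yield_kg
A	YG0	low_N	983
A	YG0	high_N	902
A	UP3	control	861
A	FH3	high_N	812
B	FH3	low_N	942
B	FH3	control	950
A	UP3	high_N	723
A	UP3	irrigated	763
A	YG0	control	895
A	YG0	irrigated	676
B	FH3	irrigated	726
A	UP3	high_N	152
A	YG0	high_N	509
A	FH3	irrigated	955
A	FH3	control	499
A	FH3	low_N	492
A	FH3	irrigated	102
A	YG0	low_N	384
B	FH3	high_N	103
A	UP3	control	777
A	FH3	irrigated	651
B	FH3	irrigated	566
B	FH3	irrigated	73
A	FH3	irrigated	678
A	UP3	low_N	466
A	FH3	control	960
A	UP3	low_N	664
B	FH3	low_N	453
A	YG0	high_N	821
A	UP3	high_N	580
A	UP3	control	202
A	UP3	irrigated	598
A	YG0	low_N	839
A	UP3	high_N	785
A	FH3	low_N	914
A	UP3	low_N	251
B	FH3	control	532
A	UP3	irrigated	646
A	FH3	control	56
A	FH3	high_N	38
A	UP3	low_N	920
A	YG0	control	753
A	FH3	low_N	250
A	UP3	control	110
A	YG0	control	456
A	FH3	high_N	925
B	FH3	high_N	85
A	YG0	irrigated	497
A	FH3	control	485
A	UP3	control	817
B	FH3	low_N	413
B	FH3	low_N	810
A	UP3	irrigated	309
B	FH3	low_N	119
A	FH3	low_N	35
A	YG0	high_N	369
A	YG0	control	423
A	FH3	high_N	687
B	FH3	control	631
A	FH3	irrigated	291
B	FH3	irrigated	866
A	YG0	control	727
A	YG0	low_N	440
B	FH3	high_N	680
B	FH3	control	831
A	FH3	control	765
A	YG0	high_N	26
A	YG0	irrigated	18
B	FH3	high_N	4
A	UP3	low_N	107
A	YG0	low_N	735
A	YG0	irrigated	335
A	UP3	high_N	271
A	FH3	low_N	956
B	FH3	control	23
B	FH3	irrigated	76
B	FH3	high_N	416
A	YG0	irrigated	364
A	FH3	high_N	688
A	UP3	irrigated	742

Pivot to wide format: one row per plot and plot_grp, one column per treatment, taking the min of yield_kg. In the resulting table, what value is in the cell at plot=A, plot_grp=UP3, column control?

Rows with plot=A, plot_grp=UP3 and treatment=control: yield_kg values are 861, 777, 202, 110, 817.
min(861, 777, 202, 110, 817) = 110.

110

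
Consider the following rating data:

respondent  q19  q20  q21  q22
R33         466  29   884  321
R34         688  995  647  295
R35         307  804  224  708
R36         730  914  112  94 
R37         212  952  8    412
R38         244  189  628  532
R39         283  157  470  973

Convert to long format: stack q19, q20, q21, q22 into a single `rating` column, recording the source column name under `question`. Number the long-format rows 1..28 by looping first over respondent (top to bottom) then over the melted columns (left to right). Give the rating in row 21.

28 rows total (7 × 4). Row 21: index ⌊(21-1)/4⌋ = 5 into respondent → R38; (21-1) mod 4 = 0 into the melted columns → q19.
So row 21 is (R38, q19, 244); rating = 244.

244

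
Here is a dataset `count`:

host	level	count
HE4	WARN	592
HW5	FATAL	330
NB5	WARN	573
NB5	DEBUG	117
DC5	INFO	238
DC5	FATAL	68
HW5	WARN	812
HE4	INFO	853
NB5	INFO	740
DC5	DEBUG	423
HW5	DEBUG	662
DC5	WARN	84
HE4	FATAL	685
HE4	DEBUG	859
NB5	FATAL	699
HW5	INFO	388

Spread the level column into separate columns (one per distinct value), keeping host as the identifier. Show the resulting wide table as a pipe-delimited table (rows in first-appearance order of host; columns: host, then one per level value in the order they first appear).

Columns: host plus the 4 distinct level values (WARN, FATAL, DEBUG, INFO).
For example, row HE4 column WARN takes count=592 from the long row (HE4, WARN).

| host | WARN | FATAL | DEBUG | INFO |
| HE4 | 592 | 685 | 859 | 853 |
| HW5 | 812 | 330 | 662 | 388 |
| NB5 | 573 | 699 | 117 | 740 |
| DC5 | 84 | 68 | 423 | 238 |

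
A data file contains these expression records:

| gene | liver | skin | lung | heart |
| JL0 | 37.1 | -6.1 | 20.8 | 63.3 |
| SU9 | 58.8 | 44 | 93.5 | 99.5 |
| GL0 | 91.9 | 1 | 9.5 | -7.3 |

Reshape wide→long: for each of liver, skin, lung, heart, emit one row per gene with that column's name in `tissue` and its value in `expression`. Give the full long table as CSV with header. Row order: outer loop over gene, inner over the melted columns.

Each (gene, column) pair becomes one row: 3 × 4 = 12 rows.
For example, (JL0, liver) → expression=37.1.

gene,tissue,expression
JL0,liver,37.1
JL0,skin,-6.1
JL0,lung,20.8
JL0,heart,63.3
SU9,liver,58.8
SU9,skin,44
SU9,lung,93.5
SU9,heart,99.5
GL0,liver,91.9
GL0,skin,1
GL0,lung,9.5
GL0,heart,-7.3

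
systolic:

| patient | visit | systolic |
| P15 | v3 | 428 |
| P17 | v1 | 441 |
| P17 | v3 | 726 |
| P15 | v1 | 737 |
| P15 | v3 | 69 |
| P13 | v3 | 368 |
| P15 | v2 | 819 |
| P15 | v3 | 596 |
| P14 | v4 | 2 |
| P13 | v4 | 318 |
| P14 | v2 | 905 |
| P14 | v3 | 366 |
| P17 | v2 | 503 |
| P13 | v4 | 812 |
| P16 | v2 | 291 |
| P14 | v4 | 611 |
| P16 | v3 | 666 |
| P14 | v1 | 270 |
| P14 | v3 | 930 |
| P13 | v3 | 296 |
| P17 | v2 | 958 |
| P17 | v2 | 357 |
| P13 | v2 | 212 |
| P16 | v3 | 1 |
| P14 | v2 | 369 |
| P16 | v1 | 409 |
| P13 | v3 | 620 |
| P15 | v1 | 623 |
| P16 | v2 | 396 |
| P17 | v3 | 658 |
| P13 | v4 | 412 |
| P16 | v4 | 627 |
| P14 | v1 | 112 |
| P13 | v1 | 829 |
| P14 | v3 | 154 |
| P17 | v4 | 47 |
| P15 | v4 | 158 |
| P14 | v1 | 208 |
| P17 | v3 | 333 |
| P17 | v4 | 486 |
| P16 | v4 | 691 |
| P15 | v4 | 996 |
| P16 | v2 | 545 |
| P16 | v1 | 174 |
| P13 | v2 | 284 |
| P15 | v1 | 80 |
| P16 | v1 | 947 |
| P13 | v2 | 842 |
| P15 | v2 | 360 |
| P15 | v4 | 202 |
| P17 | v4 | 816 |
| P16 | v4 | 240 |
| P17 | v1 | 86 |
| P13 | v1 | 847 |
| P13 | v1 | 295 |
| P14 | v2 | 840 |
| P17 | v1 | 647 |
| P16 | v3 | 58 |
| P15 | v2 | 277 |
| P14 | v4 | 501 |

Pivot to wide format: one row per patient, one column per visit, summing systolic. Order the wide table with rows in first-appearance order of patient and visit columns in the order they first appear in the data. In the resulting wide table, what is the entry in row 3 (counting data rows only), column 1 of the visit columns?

1284

With rows in first-appearance order of patient, row 3 is patient=P13. visit columns in first-appearance order: v3, v1, v2, v4; column 1 is v3.
Long rows with patient=P13, visit=v3: 368 + 296 + 620 = 1284.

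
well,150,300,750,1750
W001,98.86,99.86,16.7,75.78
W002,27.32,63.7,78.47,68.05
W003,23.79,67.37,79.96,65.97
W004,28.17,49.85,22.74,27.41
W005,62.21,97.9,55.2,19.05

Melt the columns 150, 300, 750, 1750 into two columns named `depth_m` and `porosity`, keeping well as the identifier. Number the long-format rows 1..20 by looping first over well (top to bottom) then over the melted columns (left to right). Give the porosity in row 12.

20 rows total (5 × 4). Row 12: index ⌊(12-1)/4⌋ = 2 into well → W003; (12-1) mod 4 = 3 into the melted columns → 1750.
So row 12 is (W003, 1750, 65.97); porosity = 65.97.

65.97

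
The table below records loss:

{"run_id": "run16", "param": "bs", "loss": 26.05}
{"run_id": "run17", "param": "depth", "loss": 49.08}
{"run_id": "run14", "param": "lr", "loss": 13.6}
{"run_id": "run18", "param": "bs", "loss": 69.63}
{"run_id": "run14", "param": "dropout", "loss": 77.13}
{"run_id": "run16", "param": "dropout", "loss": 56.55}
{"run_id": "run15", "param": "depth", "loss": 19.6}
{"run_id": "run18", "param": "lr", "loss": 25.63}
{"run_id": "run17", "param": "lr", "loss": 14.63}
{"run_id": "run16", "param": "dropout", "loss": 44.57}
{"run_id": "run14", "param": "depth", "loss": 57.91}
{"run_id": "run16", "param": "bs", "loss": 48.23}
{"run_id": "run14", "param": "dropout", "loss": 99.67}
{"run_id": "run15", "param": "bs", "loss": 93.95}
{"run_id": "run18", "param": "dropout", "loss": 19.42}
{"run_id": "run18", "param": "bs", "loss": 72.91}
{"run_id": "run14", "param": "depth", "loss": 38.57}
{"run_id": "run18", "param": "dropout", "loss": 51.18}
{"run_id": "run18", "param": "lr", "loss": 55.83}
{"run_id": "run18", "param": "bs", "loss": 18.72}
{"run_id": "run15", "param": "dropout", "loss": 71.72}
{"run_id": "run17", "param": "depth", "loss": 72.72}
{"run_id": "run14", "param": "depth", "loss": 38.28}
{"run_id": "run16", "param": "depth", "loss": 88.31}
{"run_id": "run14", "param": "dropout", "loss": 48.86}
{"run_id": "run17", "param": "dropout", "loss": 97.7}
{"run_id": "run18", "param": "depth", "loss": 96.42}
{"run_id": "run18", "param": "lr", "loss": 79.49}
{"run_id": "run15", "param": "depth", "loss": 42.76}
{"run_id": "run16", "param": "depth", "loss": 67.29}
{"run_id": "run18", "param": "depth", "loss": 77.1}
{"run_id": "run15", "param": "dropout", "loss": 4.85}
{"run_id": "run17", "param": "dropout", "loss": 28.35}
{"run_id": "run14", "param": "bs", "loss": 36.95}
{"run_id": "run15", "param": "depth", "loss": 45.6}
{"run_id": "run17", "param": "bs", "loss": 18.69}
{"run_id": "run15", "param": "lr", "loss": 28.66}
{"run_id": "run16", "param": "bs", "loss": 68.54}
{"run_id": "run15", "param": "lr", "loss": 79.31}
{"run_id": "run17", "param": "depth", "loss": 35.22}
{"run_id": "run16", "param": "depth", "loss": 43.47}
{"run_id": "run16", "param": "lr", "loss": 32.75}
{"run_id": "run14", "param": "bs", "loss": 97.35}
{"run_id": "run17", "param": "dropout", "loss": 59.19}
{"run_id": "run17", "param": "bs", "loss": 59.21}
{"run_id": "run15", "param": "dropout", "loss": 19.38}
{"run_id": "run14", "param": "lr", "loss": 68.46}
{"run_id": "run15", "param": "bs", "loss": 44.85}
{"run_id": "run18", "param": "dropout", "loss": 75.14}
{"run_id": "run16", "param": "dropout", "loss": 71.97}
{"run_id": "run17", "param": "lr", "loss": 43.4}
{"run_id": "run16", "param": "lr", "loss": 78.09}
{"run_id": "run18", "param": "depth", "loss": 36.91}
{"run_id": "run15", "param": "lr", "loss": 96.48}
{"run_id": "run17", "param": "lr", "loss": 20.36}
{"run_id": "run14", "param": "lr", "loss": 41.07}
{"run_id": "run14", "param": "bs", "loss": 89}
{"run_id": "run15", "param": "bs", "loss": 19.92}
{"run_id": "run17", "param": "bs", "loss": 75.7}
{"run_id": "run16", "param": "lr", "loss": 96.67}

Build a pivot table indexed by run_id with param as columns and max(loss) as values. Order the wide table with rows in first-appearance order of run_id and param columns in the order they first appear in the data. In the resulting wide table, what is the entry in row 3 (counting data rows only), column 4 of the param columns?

99.67

With rows in first-appearance order of run_id, row 3 is run_id=run14. param columns in first-appearance order: bs, depth, lr, dropout; column 4 is dropout.
Long rows with run_id=run14, param=dropout: max(77.13, 99.67, 48.86) = 99.67.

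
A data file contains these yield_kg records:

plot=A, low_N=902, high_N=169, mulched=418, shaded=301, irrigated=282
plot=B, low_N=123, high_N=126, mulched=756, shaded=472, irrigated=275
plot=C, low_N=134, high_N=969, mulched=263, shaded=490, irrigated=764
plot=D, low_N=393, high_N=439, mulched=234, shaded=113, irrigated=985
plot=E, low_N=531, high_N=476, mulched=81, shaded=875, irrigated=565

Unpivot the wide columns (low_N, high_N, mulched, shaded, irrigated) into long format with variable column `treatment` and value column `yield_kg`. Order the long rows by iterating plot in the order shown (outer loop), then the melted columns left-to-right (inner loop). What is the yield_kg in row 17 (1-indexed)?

25 rows total (5 × 5). Row 17: index ⌊(17-1)/5⌋ = 3 into plot → D; (17-1) mod 5 = 1 into the melted columns → high_N.
So row 17 is (D, high_N, 439); yield_kg = 439.

439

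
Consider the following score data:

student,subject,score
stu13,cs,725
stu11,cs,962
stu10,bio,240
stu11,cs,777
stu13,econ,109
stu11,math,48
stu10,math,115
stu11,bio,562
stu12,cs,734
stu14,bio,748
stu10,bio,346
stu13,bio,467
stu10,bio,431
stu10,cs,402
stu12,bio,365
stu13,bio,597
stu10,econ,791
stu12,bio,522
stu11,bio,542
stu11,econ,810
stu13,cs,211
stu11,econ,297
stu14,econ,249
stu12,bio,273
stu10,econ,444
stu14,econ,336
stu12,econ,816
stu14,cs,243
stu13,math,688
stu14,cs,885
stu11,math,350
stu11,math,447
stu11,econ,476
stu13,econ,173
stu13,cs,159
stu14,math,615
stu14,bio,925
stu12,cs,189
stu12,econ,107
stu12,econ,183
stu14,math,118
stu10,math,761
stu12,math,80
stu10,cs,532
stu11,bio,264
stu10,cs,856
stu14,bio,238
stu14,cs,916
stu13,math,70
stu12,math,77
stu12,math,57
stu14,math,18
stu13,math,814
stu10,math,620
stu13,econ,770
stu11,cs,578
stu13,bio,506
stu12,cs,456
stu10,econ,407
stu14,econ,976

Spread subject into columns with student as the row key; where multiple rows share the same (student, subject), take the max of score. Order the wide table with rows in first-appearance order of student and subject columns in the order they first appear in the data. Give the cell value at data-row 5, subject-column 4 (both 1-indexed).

With rows in first-appearance order of student, row 5 is student=stu14. subject columns in first-appearance order: cs, bio, econ, math; column 4 is math.
Long rows with student=stu14, subject=math: max(615, 118, 18) = 615.

615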